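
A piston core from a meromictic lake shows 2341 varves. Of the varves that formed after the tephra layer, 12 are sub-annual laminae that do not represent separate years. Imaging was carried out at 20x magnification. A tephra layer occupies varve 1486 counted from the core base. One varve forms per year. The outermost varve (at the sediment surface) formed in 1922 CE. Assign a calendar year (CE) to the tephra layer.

The tephra layer sits at varve 1486 from the core base, so 2341 − 1486 = 855 varves formed after it.
855 − 12 false = 843 true varves after the tephra layer.
1922 − 843 = 1079 CE.

1079 CE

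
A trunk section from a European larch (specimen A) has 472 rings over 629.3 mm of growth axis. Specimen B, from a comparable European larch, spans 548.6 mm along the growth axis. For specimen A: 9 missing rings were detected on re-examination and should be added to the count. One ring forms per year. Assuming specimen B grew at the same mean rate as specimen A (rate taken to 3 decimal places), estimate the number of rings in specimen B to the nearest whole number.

419 rings

Specimen A: correcting the raw count gives 472 + 9 = 481 true rings.
A: 629.3 mm over 481 years gives 629.3 / 481 ≈ 1.308 mm/yr.
B spans 548.6 / 1.308 = 419.42 years ≈ 419 rings.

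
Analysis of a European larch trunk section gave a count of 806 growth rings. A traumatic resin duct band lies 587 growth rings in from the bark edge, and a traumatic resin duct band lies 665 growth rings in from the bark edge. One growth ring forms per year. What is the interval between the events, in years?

78 years

The two markers are separated by 665 − 587 = 78 growth rings.
At one growth ring per year, 78 years elapsed between them.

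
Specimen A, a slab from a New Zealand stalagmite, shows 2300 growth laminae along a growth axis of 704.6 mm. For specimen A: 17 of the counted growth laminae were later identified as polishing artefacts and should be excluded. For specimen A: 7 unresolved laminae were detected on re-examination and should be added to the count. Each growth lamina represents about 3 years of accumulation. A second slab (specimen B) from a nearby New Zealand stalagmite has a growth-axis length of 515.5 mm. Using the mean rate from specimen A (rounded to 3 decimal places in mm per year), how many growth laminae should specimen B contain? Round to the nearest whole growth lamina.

1668 growth laminae

Specimen A: correcting the raw count gives 2300 − 17 + 7 = 2290 true growth laminae.
Specimen A: at 3 years per growth lamina, 2290 × 3 = 6870 years.
A: Extension rate ≈ 704.6 / 6870 = 0.103 mm per year.
For B, 515.5 / 0.103 = 5004.85 years; at 3 years per growth lamina that is 5004.85 / 3 ≈ 1668 growth laminae.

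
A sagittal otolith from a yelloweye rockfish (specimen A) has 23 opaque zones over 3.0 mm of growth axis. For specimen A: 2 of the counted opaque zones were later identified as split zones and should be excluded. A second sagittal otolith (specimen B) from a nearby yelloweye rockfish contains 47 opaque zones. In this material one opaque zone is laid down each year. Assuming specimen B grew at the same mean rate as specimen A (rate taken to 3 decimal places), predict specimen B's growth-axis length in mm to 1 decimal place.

Specimen A: adjusted count: 23 − 2 = 21 opaque zones.
A: Mean rate = 3.0 mm / 21 years ≈ 0.143 mm per year.
Length of B = 0.143 × 47 = 6.7 mm.

6.7 mm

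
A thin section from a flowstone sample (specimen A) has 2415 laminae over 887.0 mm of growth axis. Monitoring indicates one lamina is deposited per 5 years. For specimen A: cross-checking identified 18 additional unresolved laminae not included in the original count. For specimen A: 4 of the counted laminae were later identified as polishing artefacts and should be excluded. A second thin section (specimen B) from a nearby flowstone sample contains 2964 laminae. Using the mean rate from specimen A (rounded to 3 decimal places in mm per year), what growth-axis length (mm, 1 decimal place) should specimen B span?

1081.9 mm

Specimen A: adjusted count: 2415 − 4 + 18 = 2429 laminae.
Specimen A: at 5 years per lamina, 2429 × 5 = 12145 years.
A: Extension rate ≈ 887.0 / 12145 = 0.073 mm per year.
Specimen B: at 5 years per lamina, 2964 × 5 = 14820 years. B's length ≈ 0.073 × 14820 = 1081.9 mm.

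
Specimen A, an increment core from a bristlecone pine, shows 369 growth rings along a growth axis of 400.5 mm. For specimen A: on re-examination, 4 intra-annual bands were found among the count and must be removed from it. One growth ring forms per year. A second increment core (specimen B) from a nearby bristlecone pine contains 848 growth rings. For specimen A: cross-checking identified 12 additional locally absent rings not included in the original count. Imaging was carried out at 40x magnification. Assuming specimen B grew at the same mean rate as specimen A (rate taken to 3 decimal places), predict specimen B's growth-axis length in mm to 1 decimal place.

Specimen A: true growth ring count = 369 − 4 + 12 = 377.
A: Mean rate = 400.5 mm / 377 years ≈ 1.062 mm/year.
For B, 1.062 mm/year × 848 years = 900.6 mm.

900.6 mm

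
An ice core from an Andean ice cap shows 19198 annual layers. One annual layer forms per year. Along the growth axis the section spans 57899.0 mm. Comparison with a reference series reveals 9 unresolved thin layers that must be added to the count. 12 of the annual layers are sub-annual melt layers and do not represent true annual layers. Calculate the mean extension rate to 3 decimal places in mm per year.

Adjusted count: 19198 − 12 + 9 = 19195 annual layers.
Mean rate = 57899.0 mm / 19195 years ≈ 3.016 mm per year.

3.016 mm per year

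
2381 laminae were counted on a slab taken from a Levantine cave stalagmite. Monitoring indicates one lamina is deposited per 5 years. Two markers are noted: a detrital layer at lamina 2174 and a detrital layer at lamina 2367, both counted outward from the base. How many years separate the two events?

Separation: 2367 − 2174 = 193 laminae.
At 5 years per lamina, 193 × 5 = 965 years.

965 yr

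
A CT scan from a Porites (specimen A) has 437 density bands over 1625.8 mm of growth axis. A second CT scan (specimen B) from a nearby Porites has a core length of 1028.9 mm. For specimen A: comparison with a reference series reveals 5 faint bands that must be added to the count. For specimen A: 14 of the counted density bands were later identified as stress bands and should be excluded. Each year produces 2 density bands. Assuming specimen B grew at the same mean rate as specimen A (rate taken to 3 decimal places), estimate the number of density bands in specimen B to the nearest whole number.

271 density bands

Specimen A: correcting the raw count gives 437 − 14 + 5 = 428 true density bands.
Specimen A: with 2 density bands per year, 428 / 2 = 214 years.
A: Extension rate ≈ 1625.8 / 214 = 7.597 mm/yr.
B spans 1028.9 / 7.597 = 135.44 years; at 2 density bands per year that is 135.44 × 2 ≈ 271 density bands.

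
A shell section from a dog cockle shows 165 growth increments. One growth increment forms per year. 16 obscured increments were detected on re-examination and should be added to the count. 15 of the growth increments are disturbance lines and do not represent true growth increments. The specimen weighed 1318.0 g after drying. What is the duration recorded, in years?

After corrections the count is 165 − 15 + 16 = 166 growth increments.
With a one-to-one growth increment periodicity this is 166 years.

166 years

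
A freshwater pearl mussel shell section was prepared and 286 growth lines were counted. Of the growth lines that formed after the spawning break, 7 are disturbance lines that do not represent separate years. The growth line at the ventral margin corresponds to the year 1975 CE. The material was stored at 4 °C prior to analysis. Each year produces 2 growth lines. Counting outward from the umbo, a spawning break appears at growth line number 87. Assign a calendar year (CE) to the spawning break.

286 − 87 = 199 growth lines lie beyond the spawning break toward the ventral margin.
Excluding 7 false growth lines: 199 − 7 = 192.
Dividing by 2 growth lines per year: 192 / 2 = 96 years.
1975 − 96 = 1879 CE.

1879 CE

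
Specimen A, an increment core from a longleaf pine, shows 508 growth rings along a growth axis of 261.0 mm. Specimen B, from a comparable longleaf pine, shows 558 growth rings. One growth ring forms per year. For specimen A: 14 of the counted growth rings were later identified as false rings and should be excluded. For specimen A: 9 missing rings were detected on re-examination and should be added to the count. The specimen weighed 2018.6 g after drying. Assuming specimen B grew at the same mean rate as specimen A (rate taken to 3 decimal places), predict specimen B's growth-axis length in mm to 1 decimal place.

Specimen A: adjusted count: 508 − 14 + 9 = 503 growth rings.
A: Mean rate = 261.0 mm / 503 years ≈ 0.519 mm per year.
B's length ≈ 0.519 × 558 = 289.6 mm.

289.6 mm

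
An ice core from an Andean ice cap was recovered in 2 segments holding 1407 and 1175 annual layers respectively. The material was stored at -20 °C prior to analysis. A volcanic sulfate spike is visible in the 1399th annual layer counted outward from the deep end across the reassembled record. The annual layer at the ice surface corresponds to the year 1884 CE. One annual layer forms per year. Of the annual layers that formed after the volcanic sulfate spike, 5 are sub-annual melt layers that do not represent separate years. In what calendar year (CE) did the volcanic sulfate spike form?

706 CE

Total annual layers = 1407 + 1175 = 2582.
2582 − 1399 = 1183 annual layers lie beyond the volcanic sulfate spike toward the ice surface.
1183 − 5 false = 1178 true annual layers after the volcanic sulfate spike.
The annual layer at the ice surface is 1884 CE, so the volcanic sulfate spike dates to 1884 − 1178 = 706 CE.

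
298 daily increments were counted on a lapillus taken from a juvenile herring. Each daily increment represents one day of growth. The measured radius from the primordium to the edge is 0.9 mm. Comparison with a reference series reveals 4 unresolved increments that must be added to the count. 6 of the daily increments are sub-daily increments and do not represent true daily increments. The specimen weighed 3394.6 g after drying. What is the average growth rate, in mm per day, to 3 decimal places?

True daily increment count = 298 − 6 + 4 = 296.
Mean rate = 0.9 mm / 296 days ≈ 0.003 mm per day.

0.003 mm per day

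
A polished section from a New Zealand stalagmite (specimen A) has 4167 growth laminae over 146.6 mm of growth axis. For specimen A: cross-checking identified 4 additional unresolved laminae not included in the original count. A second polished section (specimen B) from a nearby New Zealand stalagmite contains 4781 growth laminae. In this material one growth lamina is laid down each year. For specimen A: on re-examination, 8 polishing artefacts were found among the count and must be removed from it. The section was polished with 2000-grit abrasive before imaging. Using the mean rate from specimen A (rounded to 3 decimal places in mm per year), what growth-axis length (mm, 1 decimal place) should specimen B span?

167.3 mm

Specimen A: after corrections the count is 4167 − 8 + 4 = 4163 growth laminae.
A: Extension rate ≈ 146.6 / 4163 = 0.035 mm/year.
B's length ≈ 0.035 × 4781 = 167.3 mm.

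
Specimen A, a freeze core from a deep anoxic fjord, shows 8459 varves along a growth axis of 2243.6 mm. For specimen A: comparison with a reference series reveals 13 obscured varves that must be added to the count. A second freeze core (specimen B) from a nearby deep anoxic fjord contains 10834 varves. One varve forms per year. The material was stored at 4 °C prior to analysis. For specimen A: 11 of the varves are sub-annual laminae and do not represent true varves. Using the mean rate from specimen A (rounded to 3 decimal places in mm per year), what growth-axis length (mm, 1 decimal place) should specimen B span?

Specimen A: adjusted count: 8459 − 11 + 13 = 8461 varves.
A: Mean rate = 2243.6 mm / 8461 years ≈ 0.265 mm/yr.
B's length ≈ 0.265 × 10834 = 2871.0 mm.

2871.0 mm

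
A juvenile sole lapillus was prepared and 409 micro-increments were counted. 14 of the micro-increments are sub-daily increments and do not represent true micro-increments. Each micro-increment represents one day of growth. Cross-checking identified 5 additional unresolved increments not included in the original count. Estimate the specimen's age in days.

400 days

Adjusted count: 409 − 14 + 5 = 400 micro-increments.
With a one-to-one micro-increment periodicity this is 400 days.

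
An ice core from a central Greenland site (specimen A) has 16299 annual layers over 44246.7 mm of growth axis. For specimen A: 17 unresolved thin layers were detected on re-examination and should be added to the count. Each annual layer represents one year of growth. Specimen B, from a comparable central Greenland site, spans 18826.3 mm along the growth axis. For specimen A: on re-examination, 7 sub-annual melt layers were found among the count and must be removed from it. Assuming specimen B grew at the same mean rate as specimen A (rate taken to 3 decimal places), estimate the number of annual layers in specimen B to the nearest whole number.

Specimen A: adjusted count: 16299 − 7 + 17 = 16309 annual layers.
A: 44246.7 mm over 16309 years gives 44246.7 / 16309 ≈ 2.713 mm/year.
B spans 18826.3 / 2.713 = 6939.29 years ≈ 6939 annual layers.

6939 annual layers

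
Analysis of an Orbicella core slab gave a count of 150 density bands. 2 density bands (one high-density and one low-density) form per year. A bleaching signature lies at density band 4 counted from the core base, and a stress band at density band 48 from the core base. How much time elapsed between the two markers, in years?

22 years

The two markers are separated by 48 − 4 = 44 density bands.
With 2 density bands per year, 44 / 2 = 22 years.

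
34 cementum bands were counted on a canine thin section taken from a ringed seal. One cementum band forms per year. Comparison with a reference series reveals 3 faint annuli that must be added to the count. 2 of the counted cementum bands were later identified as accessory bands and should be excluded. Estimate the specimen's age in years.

After corrections the count is 34 − 2 + 3 = 35 cementum bands.
One cementum band per year makes the duration 35 years.

35 years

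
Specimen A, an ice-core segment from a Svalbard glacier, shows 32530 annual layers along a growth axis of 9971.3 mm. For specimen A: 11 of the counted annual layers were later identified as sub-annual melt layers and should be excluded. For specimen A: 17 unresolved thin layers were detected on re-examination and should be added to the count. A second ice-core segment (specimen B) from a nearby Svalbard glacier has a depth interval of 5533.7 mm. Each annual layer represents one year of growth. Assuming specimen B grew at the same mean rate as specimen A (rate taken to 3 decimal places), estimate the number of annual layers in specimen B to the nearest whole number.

Specimen A: after corrections the count is 32530 − 11 + 17 = 32536 annual layers.
A: Extension rate ≈ 9971.3 / 32536 = 0.306 mm/year.
B spans 5533.7 / 0.306 = 18083.99 years ≈ 18084 annual layers.

18084 annual layers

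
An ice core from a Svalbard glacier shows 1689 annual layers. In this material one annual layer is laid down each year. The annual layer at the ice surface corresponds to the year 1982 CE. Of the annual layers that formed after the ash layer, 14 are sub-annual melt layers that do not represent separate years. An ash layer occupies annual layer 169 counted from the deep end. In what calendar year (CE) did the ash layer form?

The ash layer sits at annual layer 169 from the deep end, so 1689 − 169 = 1520 annual layers formed after it.
1520 − 14 false = 1506 true annual layers after the ash layer.
The annual layer at the ice surface is 1982 CE, so the ash layer dates to 1982 − 1506 = 476 CE.

476 CE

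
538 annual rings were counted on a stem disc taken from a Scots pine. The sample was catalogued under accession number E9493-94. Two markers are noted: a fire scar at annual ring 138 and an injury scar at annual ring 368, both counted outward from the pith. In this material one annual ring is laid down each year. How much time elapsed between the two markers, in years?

230 years

Separation: 368 − 138 = 230 annual rings.
At one annual ring per year, 230 years elapsed between them.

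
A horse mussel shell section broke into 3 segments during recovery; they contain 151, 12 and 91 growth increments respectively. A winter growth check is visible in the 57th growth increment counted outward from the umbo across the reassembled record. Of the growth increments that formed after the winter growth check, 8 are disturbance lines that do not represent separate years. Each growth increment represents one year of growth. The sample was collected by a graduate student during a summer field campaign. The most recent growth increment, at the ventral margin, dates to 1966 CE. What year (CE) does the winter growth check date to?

Total growth increments = 151 + 12 + 91 = 254.
Between growth increment 57 and the ventral margin there are 254 − 57 = 197 growth increments.
Excluding 8 false growth increments: 197 − 8 = 189.
Counting back 189 years from 1966 CE places the winter growth check in 1966 − 189 = 1777 CE.

1777 CE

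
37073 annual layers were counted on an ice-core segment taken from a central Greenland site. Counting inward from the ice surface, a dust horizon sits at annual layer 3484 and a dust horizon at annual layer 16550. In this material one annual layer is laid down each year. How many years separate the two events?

13066 years

The two markers are separated by 16550 − 3484 = 13066 annual layers.
At one annual layer per year, 13066 years elapsed between them.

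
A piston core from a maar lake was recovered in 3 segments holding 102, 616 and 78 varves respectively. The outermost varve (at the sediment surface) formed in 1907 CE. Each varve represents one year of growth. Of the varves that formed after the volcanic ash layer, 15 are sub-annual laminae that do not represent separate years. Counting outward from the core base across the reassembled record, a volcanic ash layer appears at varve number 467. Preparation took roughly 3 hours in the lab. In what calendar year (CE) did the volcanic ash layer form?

1593 CE

Total varves = 102 + 616 + 78 = 796.
796 − 467 = 329 varves lie beyond the volcanic ash layer toward the sediment surface.
329 − 15 false = 314 true varves after the volcanic ash layer.
1907 − 314 = 1593 CE.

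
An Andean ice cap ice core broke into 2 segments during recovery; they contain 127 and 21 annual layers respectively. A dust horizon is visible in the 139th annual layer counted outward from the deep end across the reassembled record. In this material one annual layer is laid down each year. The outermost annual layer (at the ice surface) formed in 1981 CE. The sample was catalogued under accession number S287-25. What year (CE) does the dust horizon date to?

Total annual layers = 127 + 21 = 148.
Between annual layer 139 and the ice surface there are 148 − 139 = 9 annual layers.
Counting back 9 years from 1981 CE places the dust horizon in 1981 − 9 = 1972 CE.

1972 CE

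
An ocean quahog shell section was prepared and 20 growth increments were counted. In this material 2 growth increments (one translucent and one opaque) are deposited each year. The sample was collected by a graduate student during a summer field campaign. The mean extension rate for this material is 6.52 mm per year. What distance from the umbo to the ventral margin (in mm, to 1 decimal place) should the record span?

65.2 mm

Dividing by 2 growth increments per year: 20 / 2 = 10 years.
Length ≈ 6.52 × 10 = 65.2 mm.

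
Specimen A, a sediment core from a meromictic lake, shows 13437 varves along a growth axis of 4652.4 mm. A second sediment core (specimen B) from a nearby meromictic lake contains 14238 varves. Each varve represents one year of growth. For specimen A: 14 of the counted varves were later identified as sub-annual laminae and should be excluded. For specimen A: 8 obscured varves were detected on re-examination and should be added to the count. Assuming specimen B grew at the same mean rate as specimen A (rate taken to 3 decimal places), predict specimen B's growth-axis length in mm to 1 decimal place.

4926.3 mm

Specimen A: adjusted count: 13437 − 14 + 8 = 13431 varves.
A: Mean rate = 4652.4 mm / 13431 years ≈ 0.346 mm per year.
For B, 0.346 mm/year × 14238 years = 4926.3 mm.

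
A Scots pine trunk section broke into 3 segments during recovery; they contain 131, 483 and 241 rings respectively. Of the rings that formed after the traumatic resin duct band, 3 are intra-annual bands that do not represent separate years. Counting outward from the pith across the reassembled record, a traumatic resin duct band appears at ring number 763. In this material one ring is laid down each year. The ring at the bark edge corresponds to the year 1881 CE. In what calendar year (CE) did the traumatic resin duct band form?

Total rings = 131 + 483 + 241 = 855.
Between ring 763 and the bark edge there are 855 − 763 = 92 rings.
Removing the 3 false rings leaves 92 − 3 = 89 true rings beyond the traumatic resin duct band.
The ring at the bark edge is 1881 CE, so the traumatic resin duct band dates to 1881 − 89 = 1792 CE.

1792 CE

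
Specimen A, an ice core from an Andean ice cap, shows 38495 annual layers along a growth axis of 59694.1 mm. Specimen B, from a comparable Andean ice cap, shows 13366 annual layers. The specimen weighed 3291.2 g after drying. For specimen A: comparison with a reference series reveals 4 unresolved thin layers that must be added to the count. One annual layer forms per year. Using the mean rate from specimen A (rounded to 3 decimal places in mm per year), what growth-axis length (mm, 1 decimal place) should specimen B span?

20730.7 mm

Specimen A: adjusted count: 38495 + 4 = 38499 annual layers.
A: Mean rate = 59694.1 mm / 38499 years ≈ 1.551 mm per year.
Length of B = 1.551 × 13366 = 20730.7 mm.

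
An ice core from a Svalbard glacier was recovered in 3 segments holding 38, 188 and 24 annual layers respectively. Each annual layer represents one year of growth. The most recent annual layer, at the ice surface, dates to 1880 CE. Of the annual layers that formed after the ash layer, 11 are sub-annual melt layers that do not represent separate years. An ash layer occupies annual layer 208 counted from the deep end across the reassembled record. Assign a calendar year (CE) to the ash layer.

1849 CE

Total annual layers = 38 + 188 + 24 = 250.
The ash layer sits at annual layer 208 from the deep end, so 250 − 208 = 42 annual layers formed after it.
42 − 11 false = 31 true annual layers after the ash layer.
Counting back 31 years from 1880 CE places the ash layer in 1880 − 31 = 1849 CE.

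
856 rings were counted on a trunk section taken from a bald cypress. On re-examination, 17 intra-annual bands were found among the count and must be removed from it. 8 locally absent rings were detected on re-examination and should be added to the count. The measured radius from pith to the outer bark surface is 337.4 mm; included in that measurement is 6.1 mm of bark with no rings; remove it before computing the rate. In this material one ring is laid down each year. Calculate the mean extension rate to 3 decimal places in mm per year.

0.391 mm per year

Adjusted count: 856 − 17 + 8 = 847 rings.
Net length = 337.4 − 6.1 = 331.3 mm.
Extension rate ≈ 331.3 / 847 = 0.391 mm per year.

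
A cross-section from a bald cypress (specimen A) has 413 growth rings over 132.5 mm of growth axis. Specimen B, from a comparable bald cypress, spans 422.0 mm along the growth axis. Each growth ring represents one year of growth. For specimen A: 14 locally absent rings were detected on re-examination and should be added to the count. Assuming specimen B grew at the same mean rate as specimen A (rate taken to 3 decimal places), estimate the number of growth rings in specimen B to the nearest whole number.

Specimen A: true growth ring count = 413 + 14 = 427.
A: Extension rate ≈ 132.5 / 427 = 0.310 mm/yr.
Specimen B: 422.0 mm / 0.310 mm per year = 1361.29 years ≈ 1361 growth rings.

1361 growth rings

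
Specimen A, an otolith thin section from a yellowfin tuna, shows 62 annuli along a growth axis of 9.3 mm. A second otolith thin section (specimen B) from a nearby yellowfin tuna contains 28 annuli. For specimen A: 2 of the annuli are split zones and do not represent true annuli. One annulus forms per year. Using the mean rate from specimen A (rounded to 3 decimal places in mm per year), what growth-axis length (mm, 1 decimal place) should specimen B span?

4.3 mm

Specimen A: true annulus count = 62 − 2 = 60.
A: Extension rate ≈ 9.3 / 60 = 0.155 mm/yr.
For B, 0.155 mm/year × 28 years = 4.3 mm.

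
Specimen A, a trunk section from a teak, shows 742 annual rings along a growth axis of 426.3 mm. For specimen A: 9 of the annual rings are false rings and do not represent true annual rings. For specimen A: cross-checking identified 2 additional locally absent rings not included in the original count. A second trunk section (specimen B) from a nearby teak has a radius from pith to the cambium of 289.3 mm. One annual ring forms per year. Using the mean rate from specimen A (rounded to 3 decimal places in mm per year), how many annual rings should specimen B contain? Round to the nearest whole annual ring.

Specimen A: true annual ring count = 742 − 9 + 2 = 735.
A: Mean rate = 426.3 mm / 735 years ≈ 0.580 mm/year.
For B, 289.3 / 0.580 = 498.79 years ≈ 499 annual rings.

499 annual rings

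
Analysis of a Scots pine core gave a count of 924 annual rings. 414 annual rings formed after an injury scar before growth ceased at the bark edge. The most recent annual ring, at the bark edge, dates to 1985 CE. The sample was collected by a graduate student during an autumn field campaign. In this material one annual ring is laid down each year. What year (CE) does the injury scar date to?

1571 CE

There are 414 annual rings younger than the injury scar.
The annual ring at the bark edge is 1985 CE, so the injury scar dates to 1985 − 414 = 1571 CE.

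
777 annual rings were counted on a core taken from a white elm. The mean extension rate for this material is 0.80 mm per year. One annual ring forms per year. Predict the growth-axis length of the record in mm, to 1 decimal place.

777 years of growth are recorded.
Length ≈ 0.80 × 777 = 621.6 mm.

621.6 mm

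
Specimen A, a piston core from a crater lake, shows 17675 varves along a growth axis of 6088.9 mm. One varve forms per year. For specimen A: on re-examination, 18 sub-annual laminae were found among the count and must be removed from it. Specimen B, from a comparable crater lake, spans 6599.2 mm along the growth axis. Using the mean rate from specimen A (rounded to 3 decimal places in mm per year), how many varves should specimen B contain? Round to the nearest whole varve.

19128 varves

Specimen A: correcting the raw count gives 17675 − 18 = 17657 true varves.
A: 6088.9 mm over 17657 years gives 6088.9 / 17657 ≈ 0.345 mm/year.
Specimen B: 6599.2 mm / 0.345 mm per year = 19128.12 years ≈ 19128 varves.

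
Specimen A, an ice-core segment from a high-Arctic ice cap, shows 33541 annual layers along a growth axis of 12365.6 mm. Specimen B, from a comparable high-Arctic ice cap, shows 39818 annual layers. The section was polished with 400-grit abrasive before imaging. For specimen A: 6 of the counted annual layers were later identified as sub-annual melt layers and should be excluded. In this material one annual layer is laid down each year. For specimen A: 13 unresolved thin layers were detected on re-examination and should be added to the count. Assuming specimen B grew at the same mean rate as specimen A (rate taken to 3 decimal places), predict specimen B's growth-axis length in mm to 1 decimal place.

14692.8 mm

Specimen A: after corrections the count is 33541 − 6 + 13 = 33548 annual layers.
A: 12365.6 mm over 33548 years gives 12365.6 / 33548 ≈ 0.369 mm/yr.
For B, 0.369 mm/year × 39818 years = 14692.8 mm.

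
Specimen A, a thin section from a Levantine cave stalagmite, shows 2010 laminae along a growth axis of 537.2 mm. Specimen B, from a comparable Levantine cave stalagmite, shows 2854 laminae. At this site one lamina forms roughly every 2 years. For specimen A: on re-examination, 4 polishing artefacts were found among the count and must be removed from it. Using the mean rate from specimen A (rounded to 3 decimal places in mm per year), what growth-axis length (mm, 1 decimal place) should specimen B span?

Specimen A: after corrections the count is 2010 − 4 = 2006 laminae.
Specimen A: at 2 years per lamina, 2006 × 2 = 4012 years.
A: 537.2 mm over 4012 years gives 537.2 / 4012 ≈ 0.134 mm/yr.
Specimen B: at 2 years per lamina, 2854 × 2 = 5708 years. For B, 0.134 mm/year × 5708 years = 764.9 mm.

764.9 mm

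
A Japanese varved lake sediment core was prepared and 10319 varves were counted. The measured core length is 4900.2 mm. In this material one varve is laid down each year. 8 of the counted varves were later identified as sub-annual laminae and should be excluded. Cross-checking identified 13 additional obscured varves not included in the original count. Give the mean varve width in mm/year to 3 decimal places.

Adjusted count: 10319 − 8 + 13 = 10324 varves.
Extension rate ≈ 4900.2 / 10324 = 0.475 mm/year.

0.475 mm/year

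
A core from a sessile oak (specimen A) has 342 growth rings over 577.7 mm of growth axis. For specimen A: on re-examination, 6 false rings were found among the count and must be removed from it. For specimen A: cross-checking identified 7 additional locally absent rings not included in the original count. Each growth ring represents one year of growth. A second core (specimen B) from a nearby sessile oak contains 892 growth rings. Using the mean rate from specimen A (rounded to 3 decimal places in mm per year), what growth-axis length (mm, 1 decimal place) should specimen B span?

Specimen A: correcting the raw count gives 342 − 6 + 7 = 343 true growth rings.
A: Mean rate = 577.7 mm / 343 years ≈ 1.684 mm/yr.
B's length ≈ 1.684 × 892 = 1502.1 mm.

1502.1 mm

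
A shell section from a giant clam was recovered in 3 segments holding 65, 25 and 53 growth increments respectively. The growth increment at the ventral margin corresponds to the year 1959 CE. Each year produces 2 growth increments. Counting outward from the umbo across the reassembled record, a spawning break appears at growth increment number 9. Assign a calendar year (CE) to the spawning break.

1892 CE

Total growth increments = 65 + 25 + 53 = 143.
Between growth increment 9 and the ventral margin there are 143 − 9 = 134 growth increments.
Dividing by 2 growth increments per year: 134 / 2 = 67 years.
1959 − 67 = 1892 CE.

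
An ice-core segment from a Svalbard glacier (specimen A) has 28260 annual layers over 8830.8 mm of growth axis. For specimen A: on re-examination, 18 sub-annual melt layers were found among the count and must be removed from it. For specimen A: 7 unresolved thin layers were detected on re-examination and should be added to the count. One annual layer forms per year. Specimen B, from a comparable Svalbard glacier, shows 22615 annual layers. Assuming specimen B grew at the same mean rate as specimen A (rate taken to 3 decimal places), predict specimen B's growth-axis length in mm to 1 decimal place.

Specimen A: adjusted count: 28260 − 18 + 7 = 28249 annual layers.
A: Extension rate ≈ 8830.8 / 28249 = 0.313 mm/year.
For B, 0.313 mm/year × 22615 years = 7078.5 mm.

7078.5 mm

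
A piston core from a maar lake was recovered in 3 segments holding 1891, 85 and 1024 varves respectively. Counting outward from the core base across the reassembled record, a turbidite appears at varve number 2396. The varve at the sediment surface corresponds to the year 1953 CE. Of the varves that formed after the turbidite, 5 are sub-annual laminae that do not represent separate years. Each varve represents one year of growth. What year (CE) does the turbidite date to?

Total varves = 1891 + 85 + 1024 = 3000.
The turbidite sits at varve 2396 from the core base, so 3000 − 2396 = 604 varves formed after it.
604 − 5 false = 599 true varves after the turbidite.
1953 − 599 = 1354 CE.

1354 CE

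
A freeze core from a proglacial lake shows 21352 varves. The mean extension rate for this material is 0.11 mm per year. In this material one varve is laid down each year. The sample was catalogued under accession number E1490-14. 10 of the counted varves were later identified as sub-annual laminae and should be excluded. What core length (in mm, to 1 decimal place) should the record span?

Correcting the raw count gives 21352 − 10 = 21342 true varves.
Length ≈ 0.11 × 21342 = 2347.6 mm.

2347.6 mm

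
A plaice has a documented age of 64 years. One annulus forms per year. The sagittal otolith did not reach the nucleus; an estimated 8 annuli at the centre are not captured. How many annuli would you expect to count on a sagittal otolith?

At one annulus per year, 64 years correspond to 64 annuli.
Less the 8 uncaptured annuli: 64 − 8 = 56.

56 annuli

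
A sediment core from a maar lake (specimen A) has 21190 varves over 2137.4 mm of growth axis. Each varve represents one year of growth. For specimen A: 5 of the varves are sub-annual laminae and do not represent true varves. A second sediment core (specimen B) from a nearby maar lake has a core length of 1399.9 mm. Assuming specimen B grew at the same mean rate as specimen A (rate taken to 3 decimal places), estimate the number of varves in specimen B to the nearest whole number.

13860 varves

Specimen A: after corrections the count is 21190 − 5 = 21185 varves.
A: Extension rate ≈ 2137.4 / 21185 = 0.101 mm per year.
B spans 1399.9 / 0.101 = 13860.40 years ≈ 13860 varves.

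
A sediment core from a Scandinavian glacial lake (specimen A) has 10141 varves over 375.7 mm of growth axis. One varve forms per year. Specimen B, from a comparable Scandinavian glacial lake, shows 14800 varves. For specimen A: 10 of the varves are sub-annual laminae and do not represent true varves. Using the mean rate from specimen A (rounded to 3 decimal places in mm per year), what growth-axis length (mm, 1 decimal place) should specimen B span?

547.6 mm

Specimen A: correcting the raw count gives 10141 − 10 = 10131 true varves.
A: Mean rate = 375.7 mm / 10131 years ≈ 0.037 mm/year.
Length of B = 0.037 × 14800 = 547.6 mm.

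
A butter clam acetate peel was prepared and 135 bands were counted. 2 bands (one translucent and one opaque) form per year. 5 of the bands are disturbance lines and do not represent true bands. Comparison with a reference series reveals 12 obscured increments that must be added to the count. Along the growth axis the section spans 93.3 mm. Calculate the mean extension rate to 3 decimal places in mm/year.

Adjusted count: 135 − 5 + 12 = 142 bands.
Dividing by 2 bands per year: 142 / 2 = 71 years.
93.3 mm over 71 years gives 93.3 / 71 ≈ 1.314 mm/year.

1.314 mm/year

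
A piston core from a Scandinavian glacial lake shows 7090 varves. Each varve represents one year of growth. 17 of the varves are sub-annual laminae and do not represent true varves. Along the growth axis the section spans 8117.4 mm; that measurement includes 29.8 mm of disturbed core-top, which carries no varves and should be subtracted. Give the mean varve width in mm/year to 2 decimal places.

1.14 mm/year

Adjusted count: 7090 − 17 = 7073 varves.
Removing the 29.8 mm offcut leaves 8117.4 − 29.8 = 8087.6 mm.
Mean rate = 8087.6 mm / 7073 years ≈ 1.14 mm/year.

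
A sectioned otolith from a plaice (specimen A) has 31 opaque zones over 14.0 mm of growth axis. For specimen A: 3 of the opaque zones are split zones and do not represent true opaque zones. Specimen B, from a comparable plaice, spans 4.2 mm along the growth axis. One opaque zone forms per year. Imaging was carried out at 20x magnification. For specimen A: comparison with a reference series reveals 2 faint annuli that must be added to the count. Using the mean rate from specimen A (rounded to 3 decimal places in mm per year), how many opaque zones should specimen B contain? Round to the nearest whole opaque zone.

9 opaque zones

Specimen A: true opaque zone count = 31 − 3 + 2 = 30.
A: Extension rate ≈ 14.0 / 30 = 0.467 mm/yr.
Specimen B: 4.2 mm / 0.467 mm per year = 8.99 years ≈ 9 opaque zones.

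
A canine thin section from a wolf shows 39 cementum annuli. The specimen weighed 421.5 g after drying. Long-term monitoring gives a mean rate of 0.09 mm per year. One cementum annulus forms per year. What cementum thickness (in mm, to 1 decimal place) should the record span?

39 years of growth are recorded.
39 years at 0.09 mm/year gives 0.09 × 39 = 3.5 mm.

3.5 mm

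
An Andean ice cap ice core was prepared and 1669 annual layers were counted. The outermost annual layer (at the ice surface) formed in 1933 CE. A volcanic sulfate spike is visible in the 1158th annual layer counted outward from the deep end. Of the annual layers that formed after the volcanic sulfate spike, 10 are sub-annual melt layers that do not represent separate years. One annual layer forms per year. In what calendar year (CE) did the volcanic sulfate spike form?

1669 − 1158 = 511 annual layers lie beyond the volcanic sulfate spike toward the ice surface.
511 − 10 false = 501 true annual layers after the volcanic sulfate spike.
1933 − 501 = 1432 CE.

1432 CE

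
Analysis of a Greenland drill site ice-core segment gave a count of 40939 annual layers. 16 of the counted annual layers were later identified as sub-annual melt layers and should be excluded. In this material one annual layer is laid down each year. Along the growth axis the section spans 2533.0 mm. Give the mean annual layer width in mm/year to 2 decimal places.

True annual layer count = 40939 − 16 = 40923.
Mean rate = 2533.0 mm / 40923 years ≈ 0.06 mm/year.

0.06 mm/year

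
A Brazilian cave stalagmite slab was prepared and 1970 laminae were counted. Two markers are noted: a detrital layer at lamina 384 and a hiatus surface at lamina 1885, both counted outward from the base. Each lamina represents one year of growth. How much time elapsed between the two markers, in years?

1885 − 384 = 1501 laminae lie between the two events.
At one lamina per year, 1501 years elapsed between them.

1501 years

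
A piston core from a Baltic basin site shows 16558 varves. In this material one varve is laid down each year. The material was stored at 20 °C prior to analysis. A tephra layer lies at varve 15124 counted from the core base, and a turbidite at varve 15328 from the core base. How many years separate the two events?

Separation: 15328 − 15124 = 204 varves.
At one varve per year, 204 years elapsed between them.

204 yr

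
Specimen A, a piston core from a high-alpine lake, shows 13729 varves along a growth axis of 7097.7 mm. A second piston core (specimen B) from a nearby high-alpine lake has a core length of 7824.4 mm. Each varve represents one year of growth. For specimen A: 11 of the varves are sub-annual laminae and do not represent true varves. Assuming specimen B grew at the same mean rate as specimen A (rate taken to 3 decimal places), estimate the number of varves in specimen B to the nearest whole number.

Specimen A: correcting the raw count gives 13729 − 11 = 13718 true varves.
A: 7097.7 mm over 13718 years gives 7097.7 / 13718 ≈ 0.517 mm per year.
For B, 7824.4 / 0.517 = 15134.24 years ≈ 15134 varves.

15134 varves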